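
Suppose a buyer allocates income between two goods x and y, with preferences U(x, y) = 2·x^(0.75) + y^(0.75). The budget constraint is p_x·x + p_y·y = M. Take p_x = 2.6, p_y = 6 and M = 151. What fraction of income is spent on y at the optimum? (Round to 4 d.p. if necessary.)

MU_x ∝ 2·x^(-0.25), MU_y ∝ y^(-0.25), so MRS = 2·(y/x)^(0.25) = p_x/p_y.
Hence y/x = ((1/2)·p_x/p_y)^(1/(0.25)), i.e. raised to the 4 power.
Substitute y = (y/x)·x into the budget: x* = M/(p_x + p_y·(y/x)).
Numerically y/x = 0.002204, so x* = 151/(2.6 + 6·0.002204) = 57.7831 and y* = 0.002204·57.7831 = 0.1273.
Expenditure on y: 6·0.1273 = 0.764; share = 0.0051.

share on y = 0.0051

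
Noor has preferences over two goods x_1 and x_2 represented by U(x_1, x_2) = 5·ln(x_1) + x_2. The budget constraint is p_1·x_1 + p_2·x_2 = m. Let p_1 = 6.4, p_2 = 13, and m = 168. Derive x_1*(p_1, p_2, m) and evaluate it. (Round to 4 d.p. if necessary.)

x_1* = 10.1562

MU_x_1 = 5/x_1, MU_x_2 = 1. Tangency: 5/x_1 = p_1/p_2.
So x_1*(p_1,p_2) = 5·p_2/p_1, independent of income; and x_2* = (m − 5·p_2)/p_2.
At the given prices: x_1* = 5·13/6.4 = 10.1562.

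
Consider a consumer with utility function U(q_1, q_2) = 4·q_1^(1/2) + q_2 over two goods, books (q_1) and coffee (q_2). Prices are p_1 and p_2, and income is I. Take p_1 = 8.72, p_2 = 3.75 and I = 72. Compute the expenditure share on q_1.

share on q_1 = 0.0896

MU_q_1 = 2/√q_1, MU_q_2 = 1. Tangency: 2/√q_1 = p_1/p_2.
Solve: √q_1 = 2·p_2/p_1, so q_1*(p_1,p_2) = (2·p_2/p_1)², and q_2* = (I − p_1·q_1*)/p_2.
Plugging in: q_1* = (2·3.75/8.72)² = 0.7398, q_2* = 17.4798.
Expenditure on q_1: 8.72·0.7398 = 6.4507; share = 0.0896.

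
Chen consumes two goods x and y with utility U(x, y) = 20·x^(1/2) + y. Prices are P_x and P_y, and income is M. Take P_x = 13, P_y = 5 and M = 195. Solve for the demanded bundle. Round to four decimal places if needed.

Thus x* = (10·P_y/P_x)² — independent of M — with the rest of income spent on y.
Plugging in: x* = (10·5/13)² = 14.7929, y* = 0.5385.

x* = 14.7929, y* = 0.5385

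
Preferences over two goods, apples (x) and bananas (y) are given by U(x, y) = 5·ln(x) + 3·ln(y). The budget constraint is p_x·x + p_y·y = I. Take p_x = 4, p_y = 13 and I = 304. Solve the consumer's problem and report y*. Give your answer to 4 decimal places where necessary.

Demand: x*(p_x,p_y,I) = 0.625·I/p_x and y* = 0.375·I/p_y.
At p_x=4, p_y=13, I=304: y* = 0.375·304/13 = 8.7692.

y* = 8.7692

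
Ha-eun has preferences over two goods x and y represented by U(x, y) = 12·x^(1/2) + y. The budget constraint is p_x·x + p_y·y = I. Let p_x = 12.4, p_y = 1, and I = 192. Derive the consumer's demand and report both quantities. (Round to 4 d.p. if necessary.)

MU_x = 6/√x, MU_y = 1. Tangency: 6/√x = p_x/p_y.
Solve: √x = 6·p_y/p_x, so x*(p_x,p_y) = (6·p_y/p_x)², and y* = (I − p_x·x*)/p_y.
Plugging in: x* = (6·1/12.4)² = 0.2341, y* = 189.0968.

x* = 0.2341, y* = 189.0968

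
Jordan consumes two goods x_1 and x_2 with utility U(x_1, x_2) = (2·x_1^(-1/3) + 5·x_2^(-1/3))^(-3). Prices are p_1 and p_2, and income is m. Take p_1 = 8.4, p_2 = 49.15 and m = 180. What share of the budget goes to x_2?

share on x_2 = 0.7556

From the CES first-order condition, (2/5)·(x_2/x_1)^(4/3) = p_1/p_2.
Solve for the ratio: x_2/x_1 = [(5/2)·p_1/p_2]^(0.75).
With the ratio pinned down, the budget gives x_1* = m/(p_1 + p_2·(x_2/x_1)) and x_2* = (x_2/x_1)·x_1*.
Numerically x_2/x_1 = 0.528472, so x_1* = 180/(8.4 + 49.15·0.528472) = 5.2365 and x_2* = 0.528472·5.2365 = 2.7673.
Expenditure on x_2: 49.15·2.7673 = 136.0138; share = 0.7556.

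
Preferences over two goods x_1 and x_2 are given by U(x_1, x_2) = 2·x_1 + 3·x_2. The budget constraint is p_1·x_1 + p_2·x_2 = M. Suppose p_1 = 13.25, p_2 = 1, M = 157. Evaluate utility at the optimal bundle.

V = 471

Linear utility — the consumer picks whichever good has higher MU/price: 2/13.25 = 0.1509 vs 3/1 = 3.
x_2 gives more utility per dollar, so spend all income on x_2: x_2* = M/p_2, x_1* = 0.
Numerically: x_1* = 0, x_2* = 157.
Utility at the optimum: U(0, 157) = 471.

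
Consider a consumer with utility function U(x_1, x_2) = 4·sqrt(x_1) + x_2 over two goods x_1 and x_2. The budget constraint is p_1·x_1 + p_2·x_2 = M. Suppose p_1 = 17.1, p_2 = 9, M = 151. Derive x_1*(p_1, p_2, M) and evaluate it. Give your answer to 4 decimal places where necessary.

x_1* = 1.108

Utility is quasi-linear in x_2; the FOC for x_1 is 2/√x_1 = p_1/p_2.
Solve: √x_1 = 2·p_2/p_1, so x_1*(p_1,p_2) = (2·p_2/p_1)², and x_2* = (M − p_1·x_1*)/p_2.
Plugging in: x_1* = (2·9/17.1)² = 1.108.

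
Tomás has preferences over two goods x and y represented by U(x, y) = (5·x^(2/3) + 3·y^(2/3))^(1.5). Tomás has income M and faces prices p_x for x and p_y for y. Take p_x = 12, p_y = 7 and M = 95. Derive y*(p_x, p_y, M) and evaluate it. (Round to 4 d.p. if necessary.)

y* = 5.2697

Numerically y/x = 1.088187, so x* = 95/(12 + 7·1.088187) = 4.8427 and y* = 1.088187·4.8427 = 5.2697.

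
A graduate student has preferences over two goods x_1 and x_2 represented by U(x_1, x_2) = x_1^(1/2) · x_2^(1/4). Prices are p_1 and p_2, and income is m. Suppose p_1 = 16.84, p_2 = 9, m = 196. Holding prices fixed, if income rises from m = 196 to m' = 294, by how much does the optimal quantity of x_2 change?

Δx_2* = 3.6296

MU_x_1/MU_x_2 = (0.5·x_2)/(0.25·x_1); tangency sets this equal to p_1/p_2.
So 0.5·p_2·x_2 = 0.25·p_1·x_1; combined with the budget, a share 2/3 of income goes to x_1.
Demand: x_1*(p_1,p_2,m) = 2/3·m/p_1 and x_2* = 1/3·m/p_2.
At p_1=16.84, p_2=9, m=196: x_2* = 1/3·196/9 = 7.2593.
At m' = 294: x_2* = 10.8889. Change: 10.8889 − 7.2593 = 3.6296.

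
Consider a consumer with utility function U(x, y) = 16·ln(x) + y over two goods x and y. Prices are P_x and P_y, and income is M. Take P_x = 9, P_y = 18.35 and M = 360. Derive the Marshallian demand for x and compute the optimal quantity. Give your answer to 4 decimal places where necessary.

Set MRS = P_x/P_y: (16/x)/1 = P_x/P_y.
So x*(P_x,P_y) = 16·P_y/P_x, independent of income; and y* = (M − 16·P_y)/P_y.
At the given prices: x* = 16·18.35/9 = 32.6222.

x* = 32.6222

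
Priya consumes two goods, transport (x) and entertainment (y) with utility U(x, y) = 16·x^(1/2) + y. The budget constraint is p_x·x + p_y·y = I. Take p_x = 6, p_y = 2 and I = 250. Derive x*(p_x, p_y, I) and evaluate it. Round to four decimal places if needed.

x* = 7.1111

Plugging in: x* = (8·2/6)² = 7.1111.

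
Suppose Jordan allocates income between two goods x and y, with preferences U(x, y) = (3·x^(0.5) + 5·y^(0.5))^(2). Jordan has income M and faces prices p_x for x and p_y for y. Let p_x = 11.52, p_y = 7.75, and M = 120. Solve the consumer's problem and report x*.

MRS = MU_x/MU_y = (3/5)·(y/x)^(0.5). Set equal to p_x/p_y.
Solve for the ratio: y/x = [(5/3)·p_x/p_y]^(2).
Substitute y = (y/x)·x into the budget: x* = M/(p_x + p_y·(y/x)).
Numerically y/x = 6.137607, so x* = 120/(11.52 + 7.75·6.137607) = 2.0309.

x* = 2.0309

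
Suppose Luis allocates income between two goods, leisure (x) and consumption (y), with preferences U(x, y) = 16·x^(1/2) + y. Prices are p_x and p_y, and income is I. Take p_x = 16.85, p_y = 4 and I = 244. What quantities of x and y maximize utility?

x* = 3.6066, y* = 45.8071

Set MRS = p_x/p_y: 8·x^(−1/2) = p_x/p_y.
Solve: √x = 8·p_y/p_x, so x*(p_x,p_y) = (8·p_y/p_x)², and y* = (I − p_x·x*)/p_y.
Plugging in: x* = (8·4/16.85)² = 3.6066, y* = 45.8071.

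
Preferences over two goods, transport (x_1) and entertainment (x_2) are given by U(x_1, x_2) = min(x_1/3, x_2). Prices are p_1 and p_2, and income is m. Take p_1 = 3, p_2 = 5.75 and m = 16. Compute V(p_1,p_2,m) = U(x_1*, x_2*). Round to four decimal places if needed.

V = 1.0847

With perfect complements, no substitution: consume in ratio x_1:x_2 = 3:1.
Budget: p_1·x_1 + p_2·(1/3)·x_1 = m, so (3·p_1 + p_2)·x_1 = 3·m.
Demand: x_1*(p_1,p_2,m) = 3·m/(3·p_1 + p_2), x_2* = m/(3·p_1 + p_2).
Here 3·3 + 5.75 = 14.75, giving x_1* = 3.2542 and x_2* = 1.0847.
Utility at the optimum: U(3.2542, 1.0847) = 1.0847.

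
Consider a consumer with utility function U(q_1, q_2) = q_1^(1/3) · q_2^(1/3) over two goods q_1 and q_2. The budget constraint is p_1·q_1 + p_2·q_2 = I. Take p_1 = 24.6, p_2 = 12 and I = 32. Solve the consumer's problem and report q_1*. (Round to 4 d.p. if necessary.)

q_1* = 0.6504

MU_q_1/MU_q_2 = (1/3·q_2)/(1/3·q_1); tangency sets this equal to p_1/p_2.
Rearranging, p_2·q_2 = p_1·q_1. Substituting into the budget gives p_1·q_1·(1 + 1) = I.
Demand: q_1*(p_1,p_2,I) = 0.5·I/p_1 and q_2* = 0.5·I/p_2.
At p_1=24.6, p_2=12, I=32: q_1* = 0.5·32/24.6 = 0.6504.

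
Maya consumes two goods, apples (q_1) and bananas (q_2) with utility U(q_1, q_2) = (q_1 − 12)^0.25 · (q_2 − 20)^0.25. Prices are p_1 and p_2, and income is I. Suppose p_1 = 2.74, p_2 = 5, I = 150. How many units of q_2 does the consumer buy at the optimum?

q_2* = 21.712

MRS = (q_2−20)/(q_1−12). Tangency with p_1/p_2 gives q_2−20 = (p_1/p_2)·(q_1−12).
After buying the subsistence bundle (12, 20), a share 0.5 of the remaining income goes to q_1: q_1* = 12 + 0.5·(I − 12p_1 − 20p_2)/p_1.
Discretionary income = 150 − 12·2.74 − 20·5 = 17.12; q_2* = 20 + 0.5·17.12/5 = 21.712.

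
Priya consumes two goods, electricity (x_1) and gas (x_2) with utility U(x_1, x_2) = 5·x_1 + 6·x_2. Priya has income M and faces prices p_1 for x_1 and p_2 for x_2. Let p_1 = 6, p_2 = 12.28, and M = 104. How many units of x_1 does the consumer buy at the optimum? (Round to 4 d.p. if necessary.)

x_1* = 17.3333

x_1 gives more utility per dollar, so spend all income on x_1: x_1* = M/p_1, x_2* = 0.
Numerically: x_1* = 17.3333, x_2* = 0.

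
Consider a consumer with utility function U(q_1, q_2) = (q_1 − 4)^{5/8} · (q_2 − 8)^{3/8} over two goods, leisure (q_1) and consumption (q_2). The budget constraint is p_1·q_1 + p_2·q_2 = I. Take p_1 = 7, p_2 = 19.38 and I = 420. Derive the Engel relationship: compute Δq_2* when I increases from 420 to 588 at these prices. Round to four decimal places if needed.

This is Cobb-Douglas in (q_1−4, q_2−8): tangency gives 0.625·p_2·(q_2−8) = 0.375·p_1·(q_1−4).
Substituting into the budget: q_1* = 4 + 0.625·(I − 4·p_1 − 8·p_2)/p_1, and q_2* = 8 + 0.375·(…)/p_2.
Discretionary income = 420 − 4·7 − 8·19.38 = 236.96; q_2* = 8 + 0.375·236.96/19.38 = 12.5851.
At I' = 588: q_2* = 15.8359. Change: 15.8359 − 12.5851 = 3.2508.

Δq_2* = 3.2508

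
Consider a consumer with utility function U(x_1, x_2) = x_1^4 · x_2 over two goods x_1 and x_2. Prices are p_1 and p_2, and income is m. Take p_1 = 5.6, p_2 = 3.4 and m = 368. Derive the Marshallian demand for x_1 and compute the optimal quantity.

x_1* = 52.5714

Tangency: MRS = 4·x_2/x_1 = p_1/p_2.
Rearranging, p_2·x_2 = (1/4)·p_1·x_1. Substituting into the budget gives p_1·x_1·(1 + (1/4)) = m.
Demand: x_1*(p_1,p_2,m) = 0.8·m/p_1 and x_2* = 0.2·m/p_2.
At p_1=5.6, p_2=3.4, m=368: x_1* = 0.8·368/5.6 = 52.5714.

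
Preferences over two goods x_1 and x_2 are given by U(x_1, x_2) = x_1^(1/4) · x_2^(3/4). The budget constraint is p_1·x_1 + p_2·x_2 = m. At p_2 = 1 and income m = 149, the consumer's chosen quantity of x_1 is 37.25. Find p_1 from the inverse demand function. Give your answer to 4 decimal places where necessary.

p_1 = 1

The MRS is (1/3)·x_2/x_1. Set MRS = p_1/p_2.
Rearranging, p_2·x_2 = 3·p_1·x_1. Substituting into the budget gives p_1·x_1·(1 + 3) = m.
Demand: x_1*(p_1,p_2,m) = 0.25·m/p_1 and x_2* = 0.75·m/p_2.
Set x_1* = 37.25 in the demand function and solve for p_1: p_1 = 1.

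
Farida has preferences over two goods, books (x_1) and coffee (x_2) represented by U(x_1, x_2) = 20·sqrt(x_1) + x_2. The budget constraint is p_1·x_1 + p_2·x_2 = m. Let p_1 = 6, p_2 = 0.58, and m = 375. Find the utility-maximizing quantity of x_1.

x_1* = 0.9344

Utility is quasi-linear in x_2; the FOC for x_1 is 10/√x_1 = p_1/p_2.
Solve: √x_1 = 10·p_2/p_1, so x_1*(p_1,p_2) = (10·p_2/p_1)², and x_2* = (m − p_1·x_1*)/p_2.
Plugging in: x_1* = (10·0.58/6)² = 0.9344.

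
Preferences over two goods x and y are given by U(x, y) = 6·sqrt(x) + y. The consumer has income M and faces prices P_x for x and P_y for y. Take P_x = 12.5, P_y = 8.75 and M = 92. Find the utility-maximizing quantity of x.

x* = 4.41

Utility is quasi-linear in y; the FOC for x is 3/√x = P_x/P_y.
Solve: √x = 3·P_y/P_x, so x*(P_x,P_y) = (3·P_y/P_x)², and y* = (M − P_x·x*)/P_y.
Plugging in: x* = (3·8.75/12.5)² = 4.41.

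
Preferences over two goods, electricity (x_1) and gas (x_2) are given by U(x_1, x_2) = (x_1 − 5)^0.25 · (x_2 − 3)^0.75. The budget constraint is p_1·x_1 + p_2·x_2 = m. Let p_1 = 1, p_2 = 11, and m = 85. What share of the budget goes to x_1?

share on x_1 = 0.1971

Let x_1' = x_1−5, x_2' = x_2−3. MRS = (1/3)·x_2'/x_1' = p_1/p_2.
Substituting into the budget: x_1* = 5 + 0.25·(m − 5·p_1 − 3·p_2)/p_1, and x_2* = 3 + 0.75·(…)/p_2.
Discretionary income = 85 − 5·1 − 3·11 = 47; x_1* = 5 + 0.25·47/1 = 16.75; x_2* = 3 + 0.75·47/11 = 6.2045.
Expenditure on x_1: 1·16.75 = 16.75; share = 0.1971.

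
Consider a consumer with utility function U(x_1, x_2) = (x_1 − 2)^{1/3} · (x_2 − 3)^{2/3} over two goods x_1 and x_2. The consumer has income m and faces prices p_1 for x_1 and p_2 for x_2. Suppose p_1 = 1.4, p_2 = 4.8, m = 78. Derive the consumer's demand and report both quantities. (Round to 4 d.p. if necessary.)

x_1* = 16.4762, x_2* = 11.4444

This is Cobb-Douglas in (x_1−2, x_2−3): tangency gives 1/3·p_2·(x_2−3) = 2/3·p_1·(x_1−2).
Substituting into the budget: x_1* = 2 + 1/3·(m − 2·p_1 − 3·p_2)/p_1, and x_2* = 3 + 2/3·(…)/p_2.
Discretionary income = 78 − 2·1.4 − 3·4.8 = 60.8; x_1* = 2 + 1/3·60.8/1.4 = 16.4762; x_2* = 3 + 2/3·60.8/4.8 = 11.4444.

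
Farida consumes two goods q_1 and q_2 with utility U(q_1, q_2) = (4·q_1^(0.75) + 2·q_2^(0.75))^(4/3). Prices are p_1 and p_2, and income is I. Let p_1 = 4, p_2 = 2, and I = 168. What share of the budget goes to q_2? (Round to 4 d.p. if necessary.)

MRS = MU_q_1/MU_q_2 = 2·(q_2/q_1)^(0.25). Set equal to p_1/p_2.
Hence q_2/q_1 = ((1/2)·p_1/p_2)^(1/(0.25)), i.e. raised to the 4 power.
Substitute q_2 = (q_2/q_1)·q_1 into the budget: q_1* = I/(p_1 + p_2·(q_2/q_1)).
Numerically q_2/q_1 = 1, so q_1* = 168/(4 + 2·1) = 28 and q_2* = 1·28 = 28.
Expenditure on q_2: 2·28 = 56; share = 0.3333.

share on q_2 = 0.3333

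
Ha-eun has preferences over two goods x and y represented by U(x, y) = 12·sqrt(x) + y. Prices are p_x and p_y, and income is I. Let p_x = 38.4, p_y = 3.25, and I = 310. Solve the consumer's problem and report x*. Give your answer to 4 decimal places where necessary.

Plugging in: x* = (6·3.25/38.4)² = 0.2579.

x* = 0.2579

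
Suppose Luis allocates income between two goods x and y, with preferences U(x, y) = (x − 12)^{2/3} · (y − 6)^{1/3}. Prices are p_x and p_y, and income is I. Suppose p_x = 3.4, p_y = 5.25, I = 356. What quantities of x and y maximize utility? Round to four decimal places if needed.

Let x' = x−12, y' = y−6. MRS = 2·y'/x' = p_x/p_y.
After buying the subsistence bundle (12, 6), a share 2/3 of the remaining income goes to x: x* = 12 + 2/3·(I − 12p_x − 6p_y)/p_x.
Discretionary income = 356 − 12·3.4 − 6·5.25 = 283.7; x* = 12 + 2/3·283.7/3.4 = 67.6275; y* = 6 + 1/3·283.7/5.25 = 24.0127.

x* = 67.6275, y* = 24.0127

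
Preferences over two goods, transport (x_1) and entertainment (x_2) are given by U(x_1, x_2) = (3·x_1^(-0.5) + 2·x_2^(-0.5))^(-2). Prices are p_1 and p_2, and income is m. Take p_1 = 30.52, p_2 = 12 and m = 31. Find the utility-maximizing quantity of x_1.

x_1* = 0.6515

MU_x_1 ∝ 3·x_1^(-1.5), MU_x_2 ∝ 2·x_2^(-1.5), so MRS = (3/2)·(x_2/x_1)^(1.5) = p_1/p_2.
Hence x_2/x_1 = ((2/3)·p_1/p_2)^(1/(1.5)), i.e. raised to the 2/3 power.
With the ratio pinned down, the budget gives x_1* = m/(p_1 + p_2·(x_2/x_1)) and x_2* = (x_2/x_1)·x_1*.
Numerically x_2/x_1 = 1.421918, so x_1* = 31/(30.52 + 12·1.421918) = 0.6515.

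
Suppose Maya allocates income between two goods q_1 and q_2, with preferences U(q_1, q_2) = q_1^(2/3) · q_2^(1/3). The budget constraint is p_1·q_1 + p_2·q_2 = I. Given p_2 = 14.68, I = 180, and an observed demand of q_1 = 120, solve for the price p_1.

p_1 = 1

Tangency: MRS = 2·q_2/q_1 = p_1/p_2.
Rearranging, p_2·q_2 = (1/2)·p_1·q_1. Substituting into the budget gives p_1·q_1·(1 + (1/2)) = I.
Demand: q_1*(p_1,p_2,I) = 2/3·I/p_1 and q_2* = 1/3·I/p_2.
Set q_1* = 120 in the demand function and solve for p_1: p_1 = 1.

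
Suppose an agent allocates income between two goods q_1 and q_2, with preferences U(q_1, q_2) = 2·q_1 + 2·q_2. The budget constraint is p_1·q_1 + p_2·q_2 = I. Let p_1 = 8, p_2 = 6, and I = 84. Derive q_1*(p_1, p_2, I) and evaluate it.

Perfect substitutes: compare marginal utility per dollar. 2/p_1 vs 2/p_2 → 0.25 vs 0.3333.
q_2 gives more utility per dollar, so spend all income on q_2: q_2* = I/p_2, q_1* = 0.
Numerically: q_1* = 0, q_2* = 14.

q_1* = 0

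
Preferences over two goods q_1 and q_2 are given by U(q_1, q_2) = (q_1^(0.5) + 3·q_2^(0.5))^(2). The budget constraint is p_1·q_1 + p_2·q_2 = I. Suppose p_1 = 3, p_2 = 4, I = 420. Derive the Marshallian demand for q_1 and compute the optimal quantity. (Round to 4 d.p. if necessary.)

q_1* = 18.0645

Substitute q_2 = (q_2/q_1)·q_1 into the budget: q_1* = I/(p_1 + p_2·(q_2/q_1)).
Numerically q_2/q_1 = 5.0625, so q_1* = 420/(3 + 4·5.0625) = 18.0645.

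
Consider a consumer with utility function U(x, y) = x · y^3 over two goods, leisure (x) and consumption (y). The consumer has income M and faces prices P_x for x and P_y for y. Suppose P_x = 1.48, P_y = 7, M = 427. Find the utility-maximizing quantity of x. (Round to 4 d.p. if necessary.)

MU_x/MU_y = (y)/(3·x); tangency sets this equal to P_x/P_y.
So P_y·y = 3·P_x·x; combined with the budget, a share 0.25 of income goes to x.
Demand: x*(P_x,P_y,M) = 0.25·M/P_x and y* = 0.75·M/P_y.
At P_x=1.48, P_y=7, M=427: x* = 0.25·427/1.48 = 72.1284.

x* = 72.1284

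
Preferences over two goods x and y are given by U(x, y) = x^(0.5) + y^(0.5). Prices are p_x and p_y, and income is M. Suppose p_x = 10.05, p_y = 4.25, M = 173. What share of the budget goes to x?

share on x = 0.2972

With the ratio pinned down, the budget gives x* = M/(p_x + p_y·(y/x)) and y* = (y/x)·x*.
Numerically y/x = 5.591834, so x* = 173/(10.05 + 4.25·5.591834) = 5.116 and y* = 5.591834·5.116 = 28.608.
Expenditure on x: 10.05·5.116 = 51.4161; share = 0.2972.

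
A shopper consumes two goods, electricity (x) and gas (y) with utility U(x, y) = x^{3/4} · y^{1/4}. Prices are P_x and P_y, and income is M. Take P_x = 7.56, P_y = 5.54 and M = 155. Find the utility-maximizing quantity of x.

MU_x/MU_y = (0.75·y)/(0.25·x); tangency sets this equal to P_x/P_y.
Rearranging, P_y·y = (1/3)·P_x·x. Substituting into the budget gives P_x·x·(1 + (1/3)) = M.
Demand: x*(P_x,P_y,M) = 0.75·M/P_x and y* = 0.25·M/P_y.
At P_x=7.56, P_y=5.54, M=155: x* = 0.75·155/7.56 = 15.377.

x* = 15.377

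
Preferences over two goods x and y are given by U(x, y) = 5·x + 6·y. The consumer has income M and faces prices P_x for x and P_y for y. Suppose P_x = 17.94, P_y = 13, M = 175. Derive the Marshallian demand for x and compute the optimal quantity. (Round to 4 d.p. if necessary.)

Linear utility — the consumer picks whichever good has higher MU/price: 5/17.94 = 0.2787 vs 6/13 = 0.4615.
y gives more utility per dollar, so spend all income on y: y* = M/P_y, x* = 0.
Numerically: x* = 0, y* = 13.4615.

x* = 0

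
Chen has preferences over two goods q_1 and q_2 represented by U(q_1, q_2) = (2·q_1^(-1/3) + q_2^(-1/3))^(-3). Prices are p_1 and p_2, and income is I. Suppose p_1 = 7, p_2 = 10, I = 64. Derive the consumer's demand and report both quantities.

MU_q_1 ∝ 2·q_1^(-4/3), MU_q_2 ∝ q_2^(-4/3), so MRS = 2·(q_2/q_1)^(4/3) = p_1/p_2.
Hence q_2/q_1 = ((1/2)·p_1/p_2)^(1/(4/3)), i.e. raised to the 0.75 power.
Substitute q_2 = (q_2/q_1)·q_1 into the budget: q_1* = I/(p_1 + p_2·(q_2/q_1)).
Numerically q_2/q_1 = 0.455042, so q_1* = 64/(7 + 10·0.455042) = 5.5409 and q_2* = 0.455042·5.5409 = 2.5214.

q_1* = 5.5409, q_2* = 2.5214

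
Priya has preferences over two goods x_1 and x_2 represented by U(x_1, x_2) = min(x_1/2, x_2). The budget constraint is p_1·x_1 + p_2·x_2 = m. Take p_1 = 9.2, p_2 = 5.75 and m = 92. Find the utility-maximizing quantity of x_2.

With perfect complements, no substitution: consume in ratio x_1:x_2 = 2:1.
Budget: p_1·x_1 + p_2·(1/2)·x_1 = m, so (2·p_1 + p_2)·x_1 = 2·m.
Demand: x_1*(p_1,p_2,m) = 2·m/(2·p_1 + p_2), x_2* = m/(2·p_1 + p_2).
Here 2·9.2 + 5.75 = 24.15, giving x_2* = 3.8095.

x_2* = 3.8095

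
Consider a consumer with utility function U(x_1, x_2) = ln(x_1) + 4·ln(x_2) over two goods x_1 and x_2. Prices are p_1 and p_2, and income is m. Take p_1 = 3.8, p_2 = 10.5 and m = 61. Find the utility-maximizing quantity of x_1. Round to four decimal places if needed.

x_1* = 3.2105

Tangency: MRS = (1/4)·x_2/x_1 = p_1/p_2.
Rearranging, p_2·x_2 = 4·p_1·x_1. Substituting into the budget gives p_1·x_1·(1 + 4) = m.
Demand: x_1*(p_1,p_2,m) = 0.2·m/p_1 and x_2* = 0.8·m/p_2.
At p_1=3.8, p_2=10.5, m=61: x_1* = 0.2·61/3.8 = 3.2105.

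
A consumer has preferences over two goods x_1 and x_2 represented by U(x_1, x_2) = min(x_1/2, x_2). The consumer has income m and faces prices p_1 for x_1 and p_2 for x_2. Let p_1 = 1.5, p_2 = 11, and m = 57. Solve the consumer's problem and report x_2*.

Leontief preferences: the optimum is at the kink where x_1/2 = x_2/1, i.e. x_2 = (1/2)·x_1.
Budget: p_1·x_1 + p_2·(1/2)·x_1 = m, so (2·p_1 + p_2)·x_1 = 2·m.
Demand: x_1*(p_1,p_2,m) = 2·m/(2·p_1 + p_2), x_2* = m/(2·p_1 + p_2).
Here 2·1.5 + 11 = 14, giving x_2* = 4.0714.

x_2* = 4.0714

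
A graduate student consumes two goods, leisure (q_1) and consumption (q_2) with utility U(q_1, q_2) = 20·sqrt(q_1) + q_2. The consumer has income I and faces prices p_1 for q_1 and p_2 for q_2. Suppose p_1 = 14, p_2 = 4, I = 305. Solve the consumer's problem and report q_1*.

q_1* = 8.1633

Set MRS = p_1/p_2: 10·q_1^(−1/2) = p_1/p_2.
Thus q_1* = (10·p_2/p_1)² — independent of I — with the rest of income spent on q_2.
Plugging in: q_1* = (10·4/14)² = 8.1633.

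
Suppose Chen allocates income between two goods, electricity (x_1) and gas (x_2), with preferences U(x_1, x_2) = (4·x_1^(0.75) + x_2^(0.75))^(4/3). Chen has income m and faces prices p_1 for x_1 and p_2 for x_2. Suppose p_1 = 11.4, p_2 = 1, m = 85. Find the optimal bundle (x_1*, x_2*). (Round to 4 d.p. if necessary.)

From the CES first-order condition, 4·(x_2/x_1)^(0.25) = p_1/p_2.
Solve for the ratio: x_2/x_1 = [(1/4)·p_1/p_2]^(4).
Substitute x_2 = (x_2/x_1)·x_1 into the budget: x_1* = m/(p_1 + p_2·(x_2/x_1)).
Numerically x_2/x_1 = 65.975006, so x_1* = 85/(11.4 + 1·65.975006) = 1.0985 and x_2* = 65.975006·1.0985 = 72.4766.

x_1* = 1.0985, x_2* = 72.4766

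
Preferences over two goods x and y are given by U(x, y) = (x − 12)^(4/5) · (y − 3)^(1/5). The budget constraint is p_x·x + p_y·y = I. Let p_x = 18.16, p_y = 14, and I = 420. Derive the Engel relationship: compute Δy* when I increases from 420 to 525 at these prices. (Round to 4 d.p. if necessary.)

Let x' = x−12, y' = y−3. MRS = 4·y'/x' = p_x/p_y.
Substituting into the budget: x* = 12 + 0.8·(I − 12·p_x − 3·p_y)/p_x, and y* = 3 + 0.2·(…)/p_y.
Discretionary income = 420 − 12·18.16 − 3·14 = 160.08; y* = 3 + 0.2·160.08/14 = 5.2869.
At I' = 525: y* = 6.7869. Change: 6.7869 − 5.2869 = 1.5.

Δy* = 1.5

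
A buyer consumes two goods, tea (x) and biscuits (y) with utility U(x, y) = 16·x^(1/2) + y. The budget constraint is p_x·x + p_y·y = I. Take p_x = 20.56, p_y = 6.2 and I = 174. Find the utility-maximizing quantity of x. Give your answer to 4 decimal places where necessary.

Set MRS = p_x/p_y: 8·x^(−1/2) = p_x/p_y.
Thus x* = (8·p_y/p_x)² — independent of I — with the rest of income spent on y.
Plugging in: x* = (8·6.2/20.56)² = 5.8199.

x* = 5.8199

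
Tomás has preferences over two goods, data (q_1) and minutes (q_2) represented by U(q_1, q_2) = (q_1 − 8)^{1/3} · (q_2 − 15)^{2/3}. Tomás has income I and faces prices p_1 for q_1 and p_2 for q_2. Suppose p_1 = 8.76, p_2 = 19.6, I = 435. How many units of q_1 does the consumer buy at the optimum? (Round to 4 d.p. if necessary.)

Substituting into the budget: q_1* = 8 + 1/3·(I − 8·p_1 − 15·p_2)/p_1, and q_2* = 15 + 2/3·(…)/p_2.
Discretionary income = 435 − 8·8.76 − 15·19.6 = 70.92; q_1* = 8 + 1/3·70.92/8.76 = 10.6986.

q_1* = 10.6986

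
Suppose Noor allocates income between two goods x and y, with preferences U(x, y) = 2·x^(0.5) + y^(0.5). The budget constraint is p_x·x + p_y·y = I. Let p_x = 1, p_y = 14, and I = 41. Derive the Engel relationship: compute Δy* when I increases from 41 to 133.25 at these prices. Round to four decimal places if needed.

MU_x ∝ 2·x^(-0.5), MU_y ∝ y^(-0.5), so MRS = 2·(y/x)^(0.5) = p_x/p_y.
Hence y/x = ((1/2)·p_x/p_y)^(1/(0.5)), i.e. raised to the 2 power.
With the ratio pinned down, the budget gives x* = I/(p_x + p_y·(y/x)) and y* = (y/x)·x*.
Numerically y/x = 0.001276, so x* = 41/(1 + 14·0.001276) = 40.2807 and y* = 0.001276·40.2807 = 0.0514.
At I' = 133.25: y* = 0.167. Change: 0.167 − 0.0514 = 0.1156.

Δy* = 0.1156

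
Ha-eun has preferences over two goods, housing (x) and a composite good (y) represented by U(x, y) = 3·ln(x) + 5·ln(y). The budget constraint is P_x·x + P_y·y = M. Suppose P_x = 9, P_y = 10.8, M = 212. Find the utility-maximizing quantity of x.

x* = 8.8333

MU_x/MU_y = (3·y)/(5·x); tangency sets this equal to P_x/P_y.
Rearranging, P_y·y = (5/3)·P_x·x. Substituting into the budget gives P_x·x·(1 + (5/3)) = M.
Demand: x*(P_x,P_y,M) = 0.375·M/P_x and y* = 0.625·M/P_y.
At P_x=9, P_y=10.8, M=212: x* = 0.375·212/9 = 8.8333.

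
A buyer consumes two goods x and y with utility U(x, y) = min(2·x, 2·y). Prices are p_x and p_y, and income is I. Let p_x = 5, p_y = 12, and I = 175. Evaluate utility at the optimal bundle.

With perfect complements, no substitution: consume in ratio x:y = 2:2.
Budget: p_x·x + p_y·x = I, so (2·p_x + 2·p_y)·x = 2·I.
Demand: x*(p_x,p_y,I) = 2·I/(2·p_x + 2·p_y), y* = 2·I/(2·p_x + 2·p_y).
Here 2·5 + 2·12 = 34, giving x* = 10.2941 and y* = 10.2941.
Utility at the optimum: U(10.2941, 10.2941) = 20.5882.

V = 20.5882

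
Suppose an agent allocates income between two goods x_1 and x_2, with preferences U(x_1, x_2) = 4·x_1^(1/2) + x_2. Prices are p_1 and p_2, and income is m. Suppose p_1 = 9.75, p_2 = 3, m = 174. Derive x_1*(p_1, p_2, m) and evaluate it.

x_1* = 0.3787

Plugging in: x_1* = (2·3/9.75)² = 0.3787.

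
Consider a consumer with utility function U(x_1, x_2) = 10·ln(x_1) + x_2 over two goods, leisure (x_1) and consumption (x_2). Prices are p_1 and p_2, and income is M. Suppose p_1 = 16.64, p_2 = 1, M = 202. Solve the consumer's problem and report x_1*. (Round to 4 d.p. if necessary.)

MU_x_1 = 10/x_1, MU_x_2 = 1. Tangency: 10/x_1 = p_1/p_2.
So x_1*(p_1,p_2) = 10·p_2/p_1, independent of income; and x_2* = (M − 10·p_2)/p_2.
At the given prices: x_1* = 10·1/16.64 = 0.601.

x_1* = 0.601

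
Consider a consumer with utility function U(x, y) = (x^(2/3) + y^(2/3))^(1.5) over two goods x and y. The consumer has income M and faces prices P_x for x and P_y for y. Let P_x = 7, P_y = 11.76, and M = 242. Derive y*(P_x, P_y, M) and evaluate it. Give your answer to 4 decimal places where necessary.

y* = 5.3836

MRS = MU_x/MU_y = (y/x)^(1/3). Set equal to P_x/P_y.
Solve for the ratio: y/x = [P_x/P_y]^(3).
With the ratio pinned down, the budget gives x* = M/(P_x + P_y·(y/x)) and y* = (y/x)·x*.
Numerically y/x = 0.210898, so x* = 242/(7 + 11.76·0.210898) = 25.527 and y* = 0.210898·25.527 = 5.3836.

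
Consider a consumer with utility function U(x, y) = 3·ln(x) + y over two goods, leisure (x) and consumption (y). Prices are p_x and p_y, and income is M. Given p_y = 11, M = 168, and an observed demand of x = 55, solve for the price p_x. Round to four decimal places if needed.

p_x = 0.6

Set MRS = p_x/p_y: (3/x)/1 = p_x/p_y.
So x*(p_x,p_y) = 3·p_y/p_x, independent of income; and y* = (M − 3·p_y)/p_y.
Set x* = 55 in the demand function and solve for p_x: p_x = 0.6.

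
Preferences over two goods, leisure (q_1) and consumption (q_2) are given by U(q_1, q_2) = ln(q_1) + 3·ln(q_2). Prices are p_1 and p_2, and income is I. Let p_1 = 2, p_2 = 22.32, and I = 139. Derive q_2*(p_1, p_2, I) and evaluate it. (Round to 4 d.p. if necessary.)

Demand: q_1*(p_1,p_2,I) = 0.25·I/p_1 and q_2* = 0.75·I/p_2.
At p_1=2, p_2=22.32, I=139: q_2* = 0.75·139/22.32 = 4.6707.

q_2* = 4.6707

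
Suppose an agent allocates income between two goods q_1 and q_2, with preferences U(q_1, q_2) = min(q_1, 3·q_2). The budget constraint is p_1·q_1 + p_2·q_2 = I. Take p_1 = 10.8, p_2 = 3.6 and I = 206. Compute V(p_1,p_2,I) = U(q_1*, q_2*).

V = 17.1667

Here 3·10.8 + 3.6 = 36, giving q_1* = 17.1667 and q_2* = 5.7222.
Utility at the optimum: U(17.1667, 5.7222) = 17.1667.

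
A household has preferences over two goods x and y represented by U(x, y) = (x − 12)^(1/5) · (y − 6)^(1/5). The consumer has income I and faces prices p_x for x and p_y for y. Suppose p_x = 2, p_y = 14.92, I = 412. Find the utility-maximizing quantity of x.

x* = 86.62

Let x' = x−12, y' = y−6. MRS = y'/x' = p_x/p_y.
After buying the subsistence bundle (12, 6), a share 0.5 of the remaining income goes to x: x* = 12 + 0.5·(I − 12p_x − 6p_y)/p_x.
Discretionary income = 412 − 12·2 − 6·14.92 = 298.48; x* = 12 + 0.5·298.48/2 = 86.62.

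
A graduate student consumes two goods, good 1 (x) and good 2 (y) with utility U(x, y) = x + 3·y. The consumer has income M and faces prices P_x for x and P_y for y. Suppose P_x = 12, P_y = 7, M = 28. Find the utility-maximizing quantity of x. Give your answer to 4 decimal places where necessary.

x* = 0

Perfect substitutes: compare marginal utility per dollar. 1/P_x vs 3/P_y → 0.0833 vs 0.4286.
y gives more utility per dollar, so spend all income on y: y* = M/P_y, x* = 0.
Numerically: x* = 0, y* = 4.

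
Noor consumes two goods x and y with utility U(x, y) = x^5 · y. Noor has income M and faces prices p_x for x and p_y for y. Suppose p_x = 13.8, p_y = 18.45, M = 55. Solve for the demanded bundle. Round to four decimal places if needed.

x* = 3.3213, y* = 0.4968

MU_x/MU_y = (5·y)/(x); tangency sets this equal to p_x/p_y.
Rearranging, p_y·y = (1/5)·p_x·x. Substituting into the budget gives p_x·x·(1 + (1/5)) = M.
Demand: x*(p_x,p_y,M) = 5/6·M/p_x and y* = 1/6·M/p_y.
At p_x=13.8, p_y=18.45, M=55: x* = 5/6·55/13.8 = 3.3213, y* = 0.4968.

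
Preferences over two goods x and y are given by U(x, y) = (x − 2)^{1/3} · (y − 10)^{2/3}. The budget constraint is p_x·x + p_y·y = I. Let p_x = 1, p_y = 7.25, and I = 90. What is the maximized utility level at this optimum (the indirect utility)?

Let x' = x−2, y' = y−10. MRS = (1/2)·y'/x' = p_x/p_y.
After buying the subsistence bundle (2, 10), a share 1/3 of the remaining income goes to x: x* = 2 + 1/3·(I − 2p_x − 10p_y)/p_x.
Discretionary income = 90 − 2·1 − 10·7.25 = 15.5; x* = 2 + 1/3·15.5/1 = 7.1667; y* = 10 + 2/3·15.5/7.25 = 11.4253.
Utility at the optimum: U(7.1667, 11.4253) = 2.1895.

V = 2.1895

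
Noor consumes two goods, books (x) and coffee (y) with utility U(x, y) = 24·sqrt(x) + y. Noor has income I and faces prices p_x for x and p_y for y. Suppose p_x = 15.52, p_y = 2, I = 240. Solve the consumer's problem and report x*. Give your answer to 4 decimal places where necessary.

x* = 2.3913

Set MRS = p_x/p_y: 12·x^(−1/2) = p_x/p_y.
Thus x* = (12·p_y/p_x)² — independent of I — with the rest of income spent on y.
Plugging in: x* = (12·2/15.52)² = 2.3913.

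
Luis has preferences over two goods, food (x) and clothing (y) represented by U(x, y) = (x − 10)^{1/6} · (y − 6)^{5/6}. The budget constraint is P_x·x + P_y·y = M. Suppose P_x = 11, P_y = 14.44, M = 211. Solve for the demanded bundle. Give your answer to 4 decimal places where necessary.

x* = 10.2176, y* = 6.8287

MRS = (1/5)·(y−6)/(x−10). Tangency with P_x/P_y gives y−6 = 5·(P_x/P_y)·(x−10).
Substituting into the budget: x* = 10 + 1/6·(M − 10·P_x − 6·P_y)/P_x, and y* = 6 + 5/6·(…)/P_y.
Discretionary income = 211 − 10·11 − 6·14.44 = 14.36; x* = 10 + 1/6·14.36/11 = 10.2176; y* = 6 + 5/6·14.36/14.44 = 6.8287.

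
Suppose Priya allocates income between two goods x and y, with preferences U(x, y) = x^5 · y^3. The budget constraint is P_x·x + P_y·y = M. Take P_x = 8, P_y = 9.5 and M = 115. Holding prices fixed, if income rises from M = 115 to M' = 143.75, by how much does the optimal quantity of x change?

Δx* = 2.2461

At P_x=8, P_y=9.5, M=115: x* = 0.625·115/8 = 8.9844.
At M' = 143.75: x* = 11.2305. Change: 11.2305 − 8.9844 = 2.2461.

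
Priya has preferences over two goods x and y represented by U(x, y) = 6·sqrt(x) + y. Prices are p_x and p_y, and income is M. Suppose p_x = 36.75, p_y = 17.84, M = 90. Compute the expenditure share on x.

share on x = 0.866

Solve: √x = 3·p_y/p_x, so x*(p_x,p_y) = (3·p_y/p_x)², and y* = (M − p_x·x*)/p_y.
Plugging in: x* = (3·17.84/36.75)² = 2.1209, y* = 0.6759.
Expenditure on x: 36.75·2.1209 = 77.9426; share = 0.866.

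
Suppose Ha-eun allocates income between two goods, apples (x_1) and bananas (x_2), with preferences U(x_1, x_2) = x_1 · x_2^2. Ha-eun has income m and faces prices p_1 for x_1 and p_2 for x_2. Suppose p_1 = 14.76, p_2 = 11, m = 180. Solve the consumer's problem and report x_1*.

At p_1=14.76, p_2=11, m=180: x_1* = 1/3·180/14.76 = 4.065.

x_1* = 4.065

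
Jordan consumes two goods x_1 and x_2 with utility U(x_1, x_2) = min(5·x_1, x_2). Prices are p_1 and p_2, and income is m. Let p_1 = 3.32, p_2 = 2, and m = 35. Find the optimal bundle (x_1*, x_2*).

Here 3.32 + 5·2 = 13.32, giving x_1* = 2.6276 and x_2* = 13.1381.

x_1* = 2.6276, x_2* = 13.1381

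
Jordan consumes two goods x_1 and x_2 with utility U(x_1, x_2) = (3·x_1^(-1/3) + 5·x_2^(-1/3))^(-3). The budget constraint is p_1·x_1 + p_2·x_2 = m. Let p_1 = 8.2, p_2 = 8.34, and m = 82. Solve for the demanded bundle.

x_1* = 4.0436, x_2* = 5.8565

Numerically x_2/x_1 = 1.448346, so x_1* = 82/(8.2 + 8.34·1.448346) = 4.0436 and x_2* = 1.448346·4.0436 = 5.8565.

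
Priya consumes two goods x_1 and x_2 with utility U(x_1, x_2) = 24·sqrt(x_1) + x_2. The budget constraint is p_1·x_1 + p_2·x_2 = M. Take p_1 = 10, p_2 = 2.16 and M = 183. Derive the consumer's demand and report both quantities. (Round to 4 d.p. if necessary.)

x_1* = 6.7185, x_2* = 53.6182

MU_x_1 = 12/√x_1, MU_x_2 = 1. Tangency: 12/√x_1 = p_1/p_2.
Solve: √x_1 = 12·p_2/p_1, so x_1*(p_1,p_2) = (12·p_2/p_1)², and x_2* = (M − p_1·x_1*)/p_2.
Plugging in: x_1* = (12·2.16/10)² = 6.7185, x_2* = 53.6182.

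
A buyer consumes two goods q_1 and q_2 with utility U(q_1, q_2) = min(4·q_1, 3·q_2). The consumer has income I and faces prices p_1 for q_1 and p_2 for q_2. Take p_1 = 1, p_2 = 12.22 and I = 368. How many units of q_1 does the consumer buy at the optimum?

q_1* = 21.2799

Leontief preferences: the optimum is at the kink where q_1/3 = q_2/4, i.e. q_2 = (4/3)·q_1.
Budget: p_1·q_1 + p_2·(4/3)·q_1 = I, so (3·p_1 + 4·p_2)·q_1 = 3·I.
Demand: q_1*(p_1,p_2,I) = 3·I/(3·p_1 + 4·p_2), q_2* = 4·I/(3·p_1 + 4·p_2).
Here 3·1 + 4·12.22 = 51.88, giving q_1* = 21.2799.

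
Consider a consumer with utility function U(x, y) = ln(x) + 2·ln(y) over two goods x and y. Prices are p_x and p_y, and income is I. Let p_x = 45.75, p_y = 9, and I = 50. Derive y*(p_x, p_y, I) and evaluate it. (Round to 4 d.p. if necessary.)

MU_x/MU_y = (y)/(2·x); tangency sets this equal to p_x/p_y.
So p_y·y = 2·p_x·x; combined with the budget, a share 1/3 of income goes to x.
Demand: x*(p_x,p_y,I) = 1/3·I/p_x and y* = 2/3·I/p_y.
At p_x=45.75, p_y=9, I=50: y* = 2/3·50/9 = 3.7037.

y* = 3.7037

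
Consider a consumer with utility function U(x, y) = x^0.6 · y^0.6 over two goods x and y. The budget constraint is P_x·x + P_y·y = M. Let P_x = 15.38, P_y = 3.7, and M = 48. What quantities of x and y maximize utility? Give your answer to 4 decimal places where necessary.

x* = 1.5605, y* = 6.4865

Tangency: MRS = y/x = P_x/P_y.
So 0.6·P_y·y = 0.6·P_x·x; combined with the budget, a share 0.5 of income goes to x.
Demand: x*(P_x,P_y,M) = 0.5·M/P_x and y* = 0.5·M/P_y.
At P_x=15.38, P_y=3.7, M=48: x* = 0.5·48/15.38 = 1.5605, y* = 6.4865.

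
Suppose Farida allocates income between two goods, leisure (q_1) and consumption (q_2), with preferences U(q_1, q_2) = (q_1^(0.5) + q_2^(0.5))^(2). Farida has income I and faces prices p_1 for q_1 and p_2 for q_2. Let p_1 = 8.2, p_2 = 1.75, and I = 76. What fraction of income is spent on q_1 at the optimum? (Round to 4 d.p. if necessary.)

share on q_1 = 0.1759

MU_q_1 ∝ q_1^(-0.5), MU_q_2 ∝ q_2^(-0.5), so MRS = (q_2/q_1)^(0.5) = p_1/p_2.
Hence q_2/q_1 = (p_1/p_2)^(1/(0.5)), i.e. raised to the 2 power.
With the ratio pinned down, the budget gives q_1* = I/(p_1 + p_2·(q_2/q_1)) and q_2* = (q_2/q_1)·q_1*.
Numerically q_2/q_1 = 21.955918, so q_1* = 76/(8.2 + 1.75·21.955918) = 1.6301 and q_2* = 21.955918·1.6301 = 35.7904.
Expenditure on q_1: 8.2·1.6301 = 13.3668; share = 0.1759.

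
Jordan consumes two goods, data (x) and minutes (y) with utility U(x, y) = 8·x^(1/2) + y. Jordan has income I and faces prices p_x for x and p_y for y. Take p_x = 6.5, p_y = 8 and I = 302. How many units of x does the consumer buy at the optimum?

Utility is quasi-linear in y; the FOC for x is 4/√x = p_x/p_y.
Thus x* = (4·p_y/p_x)² — independent of I — with the rest of income spent on y.
Plugging in: x* = (4·8/6.5)² = 24.2367.

x* = 24.2367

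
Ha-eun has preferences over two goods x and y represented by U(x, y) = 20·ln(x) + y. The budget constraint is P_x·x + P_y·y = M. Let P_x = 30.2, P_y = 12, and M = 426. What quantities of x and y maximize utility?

MU_x = 20/x, MU_y = 1. Tangency: 20/x = P_x/P_y.
So x*(P_x,P_y) = 20·P_y/P_x, independent of income; and y* = (M − 20·P_y)/P_y.
At the given prices: x* = 20·12/30.2 = 7.947, and y* = 15.5.

x* = 7.947, y* = 15.5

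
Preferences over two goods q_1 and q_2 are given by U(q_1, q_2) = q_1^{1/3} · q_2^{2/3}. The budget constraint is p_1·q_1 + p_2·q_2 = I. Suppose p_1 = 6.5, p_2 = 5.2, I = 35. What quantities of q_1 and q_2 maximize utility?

q_1* = 1.7949, q_2* = 4.4872

MU_q_1/MU_q_2 = (1/3·q_2)/(2/3·q_1); tangency sets this equal to p_1/p_2.
So 1/3·p_2·q_2 = 2/3·p_1·q_1; combined with the budget, a share 1/3 of income goes to q_1.
Demand: q_1*(p_1,p_2,I) = 1/3·I/p_1 and q_2* = 2/3·I/p_2.
At p_1=6.5, p_2=5.2, I=35: q_1* = 1/3·35/6.5 = 1.7949, q_2* = 4.4872.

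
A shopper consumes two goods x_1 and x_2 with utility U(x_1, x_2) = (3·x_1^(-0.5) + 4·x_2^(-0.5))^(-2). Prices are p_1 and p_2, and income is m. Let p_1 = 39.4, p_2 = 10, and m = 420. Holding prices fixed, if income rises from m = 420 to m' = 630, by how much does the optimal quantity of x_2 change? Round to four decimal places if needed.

MRS = MU_x_1/MU_x_2 = (3/4)·(x_2/x_1)^(1.5). Set equal to p_1/p_2.
Solve for the ratio: x_2/x_1 = [(4/3)·p_1/p_2]^(2/3).
With the ratio pinned down, the budget gives x_1* = m/(p_1 + p_2·(x_2/x_1)) and x_2* = (x_2/x_1)·x_1*.
Numerically x_2/x_1 = 3.021969, so x_1* = 420/(39.4 + 10·3.021969) = 6.0328 and x_2* = 3.021969·6.0328 = 18.2309.
At m' = 630: x_2* = 27.3463. Change: 27.3463 − 18.2309 = 9.1154.

Δx_2* = 9.1154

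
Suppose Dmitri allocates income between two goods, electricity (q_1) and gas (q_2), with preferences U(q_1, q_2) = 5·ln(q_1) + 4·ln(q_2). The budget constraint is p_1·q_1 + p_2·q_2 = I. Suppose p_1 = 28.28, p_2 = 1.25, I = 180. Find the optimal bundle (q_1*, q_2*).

At p_1=28.28, p_2=1.25, I=180: q_1* = 5/9·180/28.28 = 3.5361, q_2* = 64.

q_1* = 3.5361, q_2* = 64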